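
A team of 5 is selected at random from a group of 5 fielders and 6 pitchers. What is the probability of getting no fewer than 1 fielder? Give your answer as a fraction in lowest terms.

76/77

Total selections: C(11,5) = 462.
The complement is all 5 are pitchers: C(6,5) = 6.
Probability = 1 − 6/462 = 456/462 = 76/77.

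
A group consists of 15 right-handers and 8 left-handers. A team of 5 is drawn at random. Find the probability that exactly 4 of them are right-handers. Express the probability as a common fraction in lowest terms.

1560/4807

Total number of selections: C(23,5) = 33649.
Selections with exactly 4 right-handers: choose 4 of the 15 right-handers and 1 of the 8 left-handers, C(15,4)·C(8,1) = 1365·8 = 10920.
Probability = 10920/33649 = 1560/4807.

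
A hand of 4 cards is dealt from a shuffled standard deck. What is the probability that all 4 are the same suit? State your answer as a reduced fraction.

There are C(52,4) = 270725 possible 4-card hands.
Hands of one suit: 4 suits × C(13,4) = 4·715 = 2860.
Probability = 2860/270725 = 44/4165.

44/4165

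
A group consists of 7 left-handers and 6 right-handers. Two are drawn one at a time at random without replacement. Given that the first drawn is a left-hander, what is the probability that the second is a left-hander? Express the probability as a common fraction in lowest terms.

After removing one left-hander, 12 remain: 6 left-handers and 6 right-handers.
So the probability the next is a left-hander is 6/12 = 1/2.

1/2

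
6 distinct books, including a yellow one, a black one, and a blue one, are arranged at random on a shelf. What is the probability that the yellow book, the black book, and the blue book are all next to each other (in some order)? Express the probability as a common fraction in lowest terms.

There are 6! = 720 arrangements.
Treat the three as one block: 4! placements × 3! orders within the block = 24·6 = 144.
Probability = 144/720 = 1/5.

1/5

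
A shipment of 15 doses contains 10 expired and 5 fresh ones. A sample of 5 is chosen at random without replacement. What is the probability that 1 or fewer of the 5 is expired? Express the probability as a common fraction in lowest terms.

There are C(15,5) = 3003 ways to choose the 5.
Favorable selections (1 or fewer expired): C(10,0)·C(5,5) + C(10,1)·C(5,4) = 1 + 50 = 51.
Probability = 51/3003 = 17/1001.

17/1001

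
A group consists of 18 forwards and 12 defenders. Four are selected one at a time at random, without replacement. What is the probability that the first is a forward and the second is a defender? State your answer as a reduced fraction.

36/145

Multiply the conditional probabilities at each draw: 18/30 · 12/29 = 216/870 = 36/145.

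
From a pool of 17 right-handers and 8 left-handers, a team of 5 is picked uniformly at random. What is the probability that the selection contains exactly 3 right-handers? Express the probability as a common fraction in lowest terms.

There are C(25,5) = 53130 ways to choose 5 from 25.
Selections with exactly 3 right-handers: choose 3 of the 17 right-handers and 2 of the 8 left-handers, C(17,3)·C(8,2) = 680·28 = 19040.
Probability = 19040/53130 = 272/759.

272/759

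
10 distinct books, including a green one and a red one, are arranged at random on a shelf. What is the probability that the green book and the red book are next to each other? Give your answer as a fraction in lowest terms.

1/5

There are 10! = 3628800 arrangements.
Treat the green book and the red book as a block: 9! arrangements of the blocks × 2 orders within the block = 2·362880 = 725760.
Probability = 725760/3628800 = 1/5.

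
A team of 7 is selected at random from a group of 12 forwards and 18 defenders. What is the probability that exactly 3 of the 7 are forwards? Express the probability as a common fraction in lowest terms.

There are C(30,7) = 2035800 ways to choose 7 from 30.
Selections with exactly 3 forwards: choose 3 of the 12 forwards and 4 of the 18 defenders, C(12,3)·C(18,4) = 220·3060 = 673200.
Probability = 673200/2035800 = 374/1131.

374/1131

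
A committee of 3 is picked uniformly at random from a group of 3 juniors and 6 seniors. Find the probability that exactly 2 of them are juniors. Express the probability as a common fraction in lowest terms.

Total number of selections: C(9,3) = 84.
Selections with exactly 2 juniors: choose 2 of the 3 juniors and 1 of the 6 seniors, C(3,2)·C(6,1) = 3·6 = 18.
Probability = 18/84 = 3/14.

3/14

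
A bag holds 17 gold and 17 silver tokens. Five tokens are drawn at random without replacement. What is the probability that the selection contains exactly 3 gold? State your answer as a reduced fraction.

Total number of selections: C(34,5) = 278256.
Selections with exactly 3 gold: choose 3 of the 17 gold and 2 of the 17 silver, C(17,3)·C(17,2) = 680·136 = 92480.
Probability = 92480/278256 = 340/1023.

340/1023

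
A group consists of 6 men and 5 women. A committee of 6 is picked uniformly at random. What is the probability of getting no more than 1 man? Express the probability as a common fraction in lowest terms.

There are C(11,6) = 462 ways to choose the 6.
Favorable selections (no more than 1 man): C(6,1)·C(5,5) = 6.
Probability = 6/462 = 1/77.

1/77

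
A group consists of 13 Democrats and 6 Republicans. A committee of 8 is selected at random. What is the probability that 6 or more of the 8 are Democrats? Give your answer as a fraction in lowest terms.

319/646

Total selections: C(19,8) = 75582.
Favorable selections (6 or more Democrats): C(13,6)·C(6,2) + C(13,7)·C(6,1) + C(13,8)·C(6,0) = 25740 + 10296 + 1287 = 37323.
Probability = 37323/75582 = 319/646.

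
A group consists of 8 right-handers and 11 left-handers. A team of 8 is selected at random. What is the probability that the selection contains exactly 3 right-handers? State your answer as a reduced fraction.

4312/12597

The sample space is all 8-subsets of the 19: C(19,8) = 75582.
Selections with exactly 3 right-handers: choose 3 of the 8 right-handers and 5 of the 11 left-handers, C(8,3)·C(11,5) = 56·462 = 25872.
Probability = 25872/75582 = 4312/12597.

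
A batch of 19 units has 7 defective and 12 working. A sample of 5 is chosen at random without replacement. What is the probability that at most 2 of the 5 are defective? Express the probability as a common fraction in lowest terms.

2959/3876

There are C(19,5) = 11628 ways to choose the 5.
Favorable selections (at most 2 defective): C(7,0)·C(12,5) + C(7,1)·C(12,4) + C(7,2)·C(12,3) = 792 + 3465 + 4620 = 8877.
Probability = 8877/11628 = 2959/3876.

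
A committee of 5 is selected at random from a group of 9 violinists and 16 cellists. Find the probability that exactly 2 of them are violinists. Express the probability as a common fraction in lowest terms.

There are C(25,5) = 53130 ways to choose 5 from 25.
Selections with exactly 2 violinists: choose 2 of the 9 violinists and 3 of the 16 cellists, C(9,2)·C(16,3) = 36·560 = 20160.
Probability = 20160/53130 = 96/253.

96/253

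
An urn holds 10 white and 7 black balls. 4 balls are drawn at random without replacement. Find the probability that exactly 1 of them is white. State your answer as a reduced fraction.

Total number of selections: C(17,4) = 2380.
Selections with exactly 1 white: choose 1 of the 10 white and 3 of the 7 black, C(10,1)·C(7,3) = 10·35 = 350.
Probability = 350/2380 = 5/34.

5/34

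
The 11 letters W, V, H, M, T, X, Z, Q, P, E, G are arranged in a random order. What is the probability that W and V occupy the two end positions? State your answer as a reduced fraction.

There are 11! = 39916800 arrangements.
Place W and V at the ends in 2 ways, arrange the remaining 9 in 9! = 362880 ways: 2·362880 = 725760.
Probability = 725760/39916800 = 1/55.

1/55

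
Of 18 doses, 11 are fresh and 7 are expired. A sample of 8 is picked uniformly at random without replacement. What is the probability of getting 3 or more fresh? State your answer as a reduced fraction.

There are C(18,8) = 43758 ways to choose the 8.
Count the complement (fewer than 3 fresh): C(11,1)·C(7,7) + C(11,2)·C(7,6) = 11 + 385 = 396.
Probability = 1 − 396/43758 = 43362/43758 = 219/221.

219/221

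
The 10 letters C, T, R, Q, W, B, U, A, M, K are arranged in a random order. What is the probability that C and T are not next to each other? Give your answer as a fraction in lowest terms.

There are 10! = 3628800 arrangements.
Arrangements with C and T adjacent: 2·9! = 725760.
So not adjacent: 3628800 − 725760 = 2903040, probability 2903040/3628800 = 4/5.

4/5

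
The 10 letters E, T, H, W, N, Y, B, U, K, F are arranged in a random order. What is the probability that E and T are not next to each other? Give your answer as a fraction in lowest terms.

4/5

There are 10! = 3628800 arrangements.
Arrangements with E and T adjacent: 2·9! = 725760.
So not adjacent: 3628800 − 725760 = 2903040, probability 2903040/3628800 = 4/5.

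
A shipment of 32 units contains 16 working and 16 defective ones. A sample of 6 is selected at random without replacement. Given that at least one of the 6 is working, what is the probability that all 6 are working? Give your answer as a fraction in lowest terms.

143/16039

Work in counts. Selections with at least one working: C(32,6) − C(16,6) = 906192 − 8008 = 898184.
Of those, selections where all 6 are working: C(16,6) = 8008.
Conditional probability = 8008/898184 = 143/16039.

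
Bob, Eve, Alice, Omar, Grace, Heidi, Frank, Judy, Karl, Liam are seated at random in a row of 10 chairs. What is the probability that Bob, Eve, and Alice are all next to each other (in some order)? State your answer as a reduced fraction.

1/15

There are 10! = 3628800 arrangements.
Treat the three as one block: 8! placements × 3! orders within the block = 40320·6 = 241920.
Probability = 241920/3628800 = 1/15.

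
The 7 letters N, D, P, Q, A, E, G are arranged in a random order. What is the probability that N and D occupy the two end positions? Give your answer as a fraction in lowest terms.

There are 7! = 5040 arrangements.
Place N and D at the ends in 2 ways, arrange the remaining 5 in 5! = 120 ways: 2·120 = 240.
Probability = 240/5040 = 1/21.

1/21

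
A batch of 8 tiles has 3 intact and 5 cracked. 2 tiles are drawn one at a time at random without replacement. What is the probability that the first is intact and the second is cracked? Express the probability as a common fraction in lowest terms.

15/56

Multiply the conditional probabilities at each draw: 3/8 · 5/7 = 15/56.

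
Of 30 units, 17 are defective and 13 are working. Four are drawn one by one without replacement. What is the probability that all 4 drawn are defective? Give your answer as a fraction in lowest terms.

68/783

Multiply the conditional probabilities at each draw: 17/30 · 16/29 · 15/28 · 14/27 = 57120/657720 = 68/783.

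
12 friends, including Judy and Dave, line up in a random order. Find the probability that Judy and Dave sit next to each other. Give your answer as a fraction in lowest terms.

1/6

There are 12! = 479001600 arrangements.
Treat Judy and Dave as a block: 11! arrangements of the blocks × 2 orders within the block = 2·39916800 = 79833600.
Probability = 79833600/479001600 = 1/6.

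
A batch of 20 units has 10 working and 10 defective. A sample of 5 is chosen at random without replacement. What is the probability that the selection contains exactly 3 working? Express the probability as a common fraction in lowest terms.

Total number of selections: C(20,5) = 15504.
Selections with exactly 3 working: choose 3 of the 10 working and 2 of the 10 defective, C(10,3)·C(10,2) = 120·45 = 5400.
Probability = 5400/15504 = 225/646.

225/646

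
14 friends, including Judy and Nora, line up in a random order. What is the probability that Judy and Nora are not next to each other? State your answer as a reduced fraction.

6/7

There are 14! = 87178291200 arrangements.
Arrangements with Judy and Nora adjacent: 2·13! = 12454041600.
So not adjacent: 87178291200 − 12454041600 = 74724249600, probability 74724249600/87178291200 = 6/7.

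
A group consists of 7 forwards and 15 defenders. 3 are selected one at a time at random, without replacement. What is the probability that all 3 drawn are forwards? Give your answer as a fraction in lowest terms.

1/44

Multiply the conditional probabilities at each draw: 7/22 · 6/21 · 5/20 = 210/9240 = 1/44.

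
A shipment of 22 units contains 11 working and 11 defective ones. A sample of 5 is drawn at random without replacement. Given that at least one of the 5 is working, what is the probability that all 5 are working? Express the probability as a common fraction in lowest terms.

Work in counts. Selections with at least one working: C(22,5) − C(11,5) = 26334 − 462 = 25872.
Of those, selections where all 5 are working: C(11,5) = 462.
Conditional probability = 462/25872 = 1/56.

1/56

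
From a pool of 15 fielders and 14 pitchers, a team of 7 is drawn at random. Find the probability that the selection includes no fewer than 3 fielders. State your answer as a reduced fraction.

11129/13340

There are C(29,7) = 1560780 ways to choose the 7.
Count the complement (fewer than 3 fielders): C(15,0)·C(14,7) + C(15,1)·C(14,6) + C(15,2)·C(14,5) = 3432 + 45045 + 210210 = 258687.
Probability = 1 − 258687/1560780 = 1302093/1560780 = 11129/13340.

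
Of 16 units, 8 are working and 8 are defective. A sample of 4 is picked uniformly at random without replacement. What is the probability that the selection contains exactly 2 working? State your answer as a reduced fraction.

Total number of selections: C(16,4) = 1820.
Selections with exactly 2 working: choose 2 of the 8 working and 2 of the 8 defective, C(8,2)·C(8,2) = 28·28 = 784.
Probability = 784/1820 = 28/65.

28/65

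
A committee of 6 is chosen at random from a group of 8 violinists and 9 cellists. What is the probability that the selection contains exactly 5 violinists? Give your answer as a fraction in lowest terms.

9/221

The sample space is all 6-subsets of the 17: C(17,6) = 12376.
Selections with exactly 5 violinists: choose 5 of the 8 violinists and 1 of the 9 cellists, C(8,5)·C(9,1) = 56·9 = 504.
Probability = 504/12376 = 9/221.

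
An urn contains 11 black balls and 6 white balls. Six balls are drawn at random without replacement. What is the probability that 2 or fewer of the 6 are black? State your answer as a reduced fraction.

223/3094

Total selections: C(17,6) = 12376.
Favorable selections (2 or fewer black): C(11,0)·C(6,6) + C(11,1)·C(6,5) + C(11,2)·C(6,4) = 1 + 66 + 825 = 892.
Probability = 892/12376 = 223/3094.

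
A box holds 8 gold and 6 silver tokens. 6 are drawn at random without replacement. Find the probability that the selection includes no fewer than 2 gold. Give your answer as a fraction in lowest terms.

Total selections: C(14,6) = 3003.
Count the complement (fewer than 2 gold): C(8,0)·C(6,6) + C(8,1)·C(6,5) = 1 + 48 = 49.
Probability = 1 − 49/3003 = 2954/3003 = 422/429.

422/429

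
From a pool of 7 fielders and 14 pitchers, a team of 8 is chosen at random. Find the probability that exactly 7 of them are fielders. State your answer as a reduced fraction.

The sample space is all 8-subsets of the 21: C(21,8) = 203490.
Selections with exactly 7 fielders: choose 7 of the 7 fielders and 1 of the 14 pitchers, C(7,7)·C(14,1) = 1·14 = 14.
Probability = 14/203490 = 1/14535.

1/14535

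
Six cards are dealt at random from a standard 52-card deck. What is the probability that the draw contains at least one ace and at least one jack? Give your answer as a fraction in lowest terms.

There are C(52,6) = 20358520 possible draws.
By inclusion-exclusion on the complements, draws missing all aces or all jacks: C(48,6) + C(48,6) − C(44,6) = 12271512 + 12271512 − 7059052 = 17483972.
So draws with at least one of each: 20358520 − 17483972 = 2874548, probability 2874548/20358520 = 718637/5089630.

718637/5089630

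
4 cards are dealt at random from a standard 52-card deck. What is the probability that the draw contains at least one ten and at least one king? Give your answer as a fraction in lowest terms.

1332/20825

There are C(52,4) = 270725 possible draws.
By inclusion-exclusion on the complements, draws missing all tens or all kings: C(48,4) + C(48,4) − C(44,4) = 194580 + 194580 − 135751 = 253409.
So draws with at least one of each: 270725 − 253409 = 17316, probability 17316/270725 = 1332/20825.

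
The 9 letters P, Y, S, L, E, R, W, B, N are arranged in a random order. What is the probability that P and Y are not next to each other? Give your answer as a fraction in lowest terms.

7/9

There are 9! = 362880 arrangements.
Arrangements with P and Y adjacent: 2·8! = 80640.
So not adjacent: 362880 − 80640 = 282240, probability 282240/362880 = 7/9.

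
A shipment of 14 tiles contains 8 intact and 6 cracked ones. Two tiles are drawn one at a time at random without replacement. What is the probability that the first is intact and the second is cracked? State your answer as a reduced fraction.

24/91

Multiply the conditional probabilities at each draw: 8/14 · 6/13 = 48/182 = 24/91.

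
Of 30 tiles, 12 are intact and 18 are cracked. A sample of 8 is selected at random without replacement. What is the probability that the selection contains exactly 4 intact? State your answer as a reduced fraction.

There are C(30,8) = 5852925 ways to choose 8 from 30.
Selections with exactly 4 intact: choose 4 of the 12 intact and 4 of the 18 cracked, C(12,4)·C(18,4) = 495·3060 = 1514700.
Probability = 1514700/5852925 = 2244/8671.

2244/8671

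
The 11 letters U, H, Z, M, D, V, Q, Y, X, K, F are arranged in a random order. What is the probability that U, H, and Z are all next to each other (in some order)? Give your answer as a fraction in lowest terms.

There are 11! = 39916800 arrangements.
Treat the three as one block: 9! placements × 3! orders within the block = 362880·6 = 2177280.
Probability = 2177280/39916800 = 3/55.

3/55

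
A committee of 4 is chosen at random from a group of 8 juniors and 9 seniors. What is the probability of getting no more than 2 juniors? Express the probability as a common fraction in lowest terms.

129/170

Total selections: C(17,4) = 2380.
Count the complement (more than 2 juniors): C(8,3)·C(9,1) + C(8,4)·C(9,0) = 504 + 70 = 574.
Probability = 1 − 574/2380 = 1806/2380 = 129/170.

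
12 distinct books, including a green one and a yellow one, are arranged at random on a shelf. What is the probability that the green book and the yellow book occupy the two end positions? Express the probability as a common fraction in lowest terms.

1/66

There are 12! = 479001600 arrangements.
Place the green book and the yellow book at the ends in 2 ways, arrange the remaining 10 in 10! = 3628800 ways: 2·3628800 = 7257600.
Probability = 7257600/479001600 = 1/66.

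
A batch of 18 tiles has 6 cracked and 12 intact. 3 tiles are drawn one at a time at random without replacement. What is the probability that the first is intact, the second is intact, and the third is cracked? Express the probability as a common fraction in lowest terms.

Multiply the conditional probabilities at each draw: 12/18 · 11/17 · 6/16 = 792/4896 = 11/68.

11/68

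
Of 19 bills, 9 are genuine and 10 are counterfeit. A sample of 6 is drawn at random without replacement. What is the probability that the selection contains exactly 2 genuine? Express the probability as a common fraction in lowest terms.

There are C(19,6) = 27132 ways to choose 6 from 19.
Selections with exactly 2 genuine: choose 2 of the 9 genuine and 4 of the 10 counterfeit, C(9,2)·C(10,4) = 36·210 = 7560.
Probability = 7560/27132 = 90/323.

90/323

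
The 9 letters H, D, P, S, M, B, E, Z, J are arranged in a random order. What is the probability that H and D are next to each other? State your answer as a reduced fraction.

2/9

There are 9! = 362880 arrangements.
Treat H and D as a block: 8! arrangements of the blocks × 2 orders within the block = 2·40320 = 80640.
Probability = 80640/362880 = 2/9.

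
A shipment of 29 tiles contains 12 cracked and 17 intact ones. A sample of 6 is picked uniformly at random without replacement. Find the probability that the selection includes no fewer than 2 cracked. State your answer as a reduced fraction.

There are C(29,6) = 475020 ways to choose the 6.
Count the complement (fewer than 2 cracked): C(12,0)·C(17,6) + C(12,1)·C(17,5) = 12376 + 74256 = 86632.
Probability = 1 − 86632/475020 = 388388/475020 = 1067/1305.

1067/1305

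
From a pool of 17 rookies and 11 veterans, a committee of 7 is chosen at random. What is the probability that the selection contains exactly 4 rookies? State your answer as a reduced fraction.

595/1794

Total number of selections: C(28,7) = 1184040.
Selections with exactly 4 rookies: choose 4 of the 17 rookies and 3 of the 11 veterans, C(17,4)·C(11,3) = 2380·165 = 392700.
Probability = 392700/1184040 = 595/1794.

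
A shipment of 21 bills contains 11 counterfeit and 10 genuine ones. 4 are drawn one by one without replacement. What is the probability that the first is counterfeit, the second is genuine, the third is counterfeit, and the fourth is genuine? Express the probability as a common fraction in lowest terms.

55/798

Multiply the conditional probabilities at each draw: 11/21 · 10/20 · 10/19 · 9/18 = 9900/143640 = 55/798.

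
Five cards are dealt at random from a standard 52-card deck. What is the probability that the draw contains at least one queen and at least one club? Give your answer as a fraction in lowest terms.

229297/866320

There are C(52,5) = 2598960 possible draws.
By inclusion-exclusion on the complements, draws missing all queens or all clubs: C(48,5) + C(39,5) − C(36,5) = 1712304 + 575757 − 376992 = 1911069.
So draws with at least one of each: 2598960 − 1911069 = 687891, probability 687891/2598960 = 229297/866320.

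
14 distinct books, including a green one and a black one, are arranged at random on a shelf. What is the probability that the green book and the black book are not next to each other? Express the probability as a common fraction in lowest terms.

There are 14! = 87178291200 arrangements.
Arrangements with the green book and the black book adjacent: 2·13! = 12454041600.
So not adjacent: 87178291200 − 12454041600 = 74724249600, probability 74724249600/87178291200 = 6/7.

6/7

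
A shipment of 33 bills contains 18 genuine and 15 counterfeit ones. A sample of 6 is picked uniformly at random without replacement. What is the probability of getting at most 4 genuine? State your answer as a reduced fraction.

34303/39556

Total selections: C(33,6) = 1107568.
Count the complement (more than 4 genuine): C(18,5)·C(15,1) + C(18,6)·C(15,0) = 128520 + 18564 = 147084.
Probability = 1 − 147084/1107568 = 960484/1107568 = 34303/39556.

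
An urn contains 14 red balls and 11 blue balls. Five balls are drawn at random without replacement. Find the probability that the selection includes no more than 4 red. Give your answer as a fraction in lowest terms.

332/345

There are C(25,5) = 53130 ways to choose the 5.
The complement is exactly 5 red: C(14,5)·C(11,0) = 2002.
Probability = 1 − 2002/53130 = 51128/53130 = 332/345.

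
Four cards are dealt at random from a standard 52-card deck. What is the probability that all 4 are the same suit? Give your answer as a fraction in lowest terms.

There are C(52,4) = 270725 possible 4-card hands.
Hands of one suit: 4 suits × C(13,4) = 4·715 = 2860.
Probability = 2860/270725 = 44/4165.

44/4165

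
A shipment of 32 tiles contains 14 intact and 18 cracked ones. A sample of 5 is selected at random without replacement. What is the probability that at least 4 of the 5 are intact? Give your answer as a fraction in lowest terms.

There are C(32,5) = 201376 ways to choose the 5.
Favorable selections (at least 4 intact): C(14,4)·C(18,1) + C(14,5)·C(18,0) = 18018 + 2002 = 20020.
Probability = 20020/201376 = 715/7192.

715/7192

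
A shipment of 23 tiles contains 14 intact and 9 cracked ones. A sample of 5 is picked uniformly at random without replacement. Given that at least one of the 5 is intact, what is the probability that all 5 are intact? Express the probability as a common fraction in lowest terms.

Work in counts. Selections with at least one intact: C(23,5) − C(9,5) = 33649 − 126 = 33523.
Of those, selections where all 5 are intact: C(14,5) = 2002.
Conditional probability = 2002/33523 = 286/4789.

286/4789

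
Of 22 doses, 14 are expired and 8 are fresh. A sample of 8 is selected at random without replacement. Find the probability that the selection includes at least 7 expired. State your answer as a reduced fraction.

923/9690

There are C(22,8) = 319770 ways to choose the 8.
Favorable selections (at least 7 expired): C(14,7)·C(8,1) + C(14,8)·C(8,0) = 27456 + 3003 = 30459.
Probability = 30459/319770 = 923/9690.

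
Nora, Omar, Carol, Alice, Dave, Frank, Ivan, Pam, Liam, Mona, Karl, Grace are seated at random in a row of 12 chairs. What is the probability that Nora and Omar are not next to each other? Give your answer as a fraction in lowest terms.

There are 12! = 479001600 arrangements.
Arrangements with Nora and Omar adjacent: 2·11! = 79833600.
So not adjacent: 479001600 − 79833600 = 399168000, probability 399168000/479001600 = 5/6.

5/6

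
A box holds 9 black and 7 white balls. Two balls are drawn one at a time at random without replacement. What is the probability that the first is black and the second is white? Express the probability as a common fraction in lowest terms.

21/80

Multiply the conditional probabilities at each draw: 9/16 · 7/15 = 63/240 = 21/80.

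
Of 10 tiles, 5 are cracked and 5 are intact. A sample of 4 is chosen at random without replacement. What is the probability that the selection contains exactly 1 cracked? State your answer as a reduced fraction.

The sample space is all 4-subsets of the 10: C(10,4) = 210.
Selections with exactly 1 cracked: choose 1 of the 5 cracked and 3 of the 5 intact, C(5,1)·C(5,3) = 5·10 = 50.
Probability = 50/210 = 5/21.

5/21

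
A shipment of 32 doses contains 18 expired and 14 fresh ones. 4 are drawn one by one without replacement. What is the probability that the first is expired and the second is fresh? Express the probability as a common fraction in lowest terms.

Multiply the conditional probabilities at each draw: 18/32 · 14/31 = 252/992 = 63/248.

63/248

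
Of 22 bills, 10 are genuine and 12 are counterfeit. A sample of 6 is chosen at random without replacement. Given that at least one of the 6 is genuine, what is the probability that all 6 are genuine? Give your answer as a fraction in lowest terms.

Work in counts. Selections with at least one genuine: C(22,6) − C(12,6) = 74613 − 924 = 73689.
Of those, selections where all 6 are genuine: C(10,6) = 210.
Conditional probability = 210/73689 = 10/3509.

10/3509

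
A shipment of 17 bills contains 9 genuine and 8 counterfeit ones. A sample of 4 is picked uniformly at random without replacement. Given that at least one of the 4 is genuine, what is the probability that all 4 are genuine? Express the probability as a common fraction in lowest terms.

Work in counts. Selections with at least one genuine: C(17,4) − C(8,4) = 2380 − 70 = 2310.
Of those, selections where all 4 are genuine: C(9,4) = 126.
Conditional probability = 126/2310 = 3/55.

3/55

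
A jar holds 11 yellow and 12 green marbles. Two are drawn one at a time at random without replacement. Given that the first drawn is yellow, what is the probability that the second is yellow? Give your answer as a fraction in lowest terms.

After removing one yellow, 22 remain: 10 yellow and 12 green.
So the probability the next is yellow is 10/22 = 5/11.

5/11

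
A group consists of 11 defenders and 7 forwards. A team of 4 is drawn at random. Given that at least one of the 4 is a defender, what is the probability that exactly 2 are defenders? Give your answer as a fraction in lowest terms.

21/55

Work in counts. Selections with at least one defender: C(18,4) − C(7,4) = 3060 − 35 = 3025.
Of those, selections where exactly 2 are defenders: C(11,2)·C(7,2) = 55·21 = 1155.
Conditional probability = 1155/3025 = 21/55.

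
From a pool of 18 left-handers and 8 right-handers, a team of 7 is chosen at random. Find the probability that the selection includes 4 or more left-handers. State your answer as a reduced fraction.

2958/3289

There are C(26,7) = 657800 ways to choose the 7.
Favorable selections (4 or more left-handers): C(18,4)·C(8,3) + C(18,5)·C(8,2) + C(18,6)·C(8,1) + C(18,7)·C(8,0) = 171360 + 239904 + 148512 + 31824 = 591600.
Probability = 591600/657800 = 2958/3289.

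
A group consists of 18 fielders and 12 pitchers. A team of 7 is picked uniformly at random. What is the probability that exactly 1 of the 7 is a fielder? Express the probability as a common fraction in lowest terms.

77/9425

Total number of selections: C(30,7) = 2035800.
Selections with exactly 1 fielder: choose 1 of the 18 fielders and 6 of the 12 pitchers, C(18,1)·C(12,6) = 18·924 = 16632.
Probability = 16632/2035800 = 77/9425.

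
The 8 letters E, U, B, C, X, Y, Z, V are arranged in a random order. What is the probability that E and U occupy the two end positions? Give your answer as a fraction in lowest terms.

There are 8! = 40320 arrangements.
Place E and U at the ends in 2 ways, arrange the remaining 6 in 6! = 720 ways: 2·720 = 1440.
Probability = 1440/40320 = 1/28.

1/28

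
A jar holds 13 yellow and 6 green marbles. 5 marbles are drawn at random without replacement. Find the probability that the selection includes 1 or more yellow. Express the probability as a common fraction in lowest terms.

Total selections: C(19,5) = 11628.
The complement is all 5 are green: C(6,5) = 6.
Probability = 1 − 6/11628 = 11622/11628 = 1937/1938.

1937/1938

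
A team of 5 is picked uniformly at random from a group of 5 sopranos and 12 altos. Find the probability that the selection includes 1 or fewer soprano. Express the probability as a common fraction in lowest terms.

3267/6188

Total selections: C(17,5) = 6188.
Favorable selections (1 or fewer soprano): C(5,0)·C(12,5) + C(5,1)·C(12,4) = 792 + 2475 = 3267.
Probability = 3267/6188.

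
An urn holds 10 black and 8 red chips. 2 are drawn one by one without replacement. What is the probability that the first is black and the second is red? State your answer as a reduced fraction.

Multiply the conditional probabilities at each draw: 10/18 · 8/17 = 80/306 = 40/153.

40/153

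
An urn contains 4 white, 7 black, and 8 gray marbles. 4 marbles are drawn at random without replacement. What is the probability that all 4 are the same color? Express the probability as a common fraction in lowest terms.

There are C(19,4) = 3876 ways to draw 4 marbles.
All same color: C(4,4) + C(7,4) + C(8,4) = 1 + 35 + 70 = 106.
Probability = 106/3876 = 53/1938.

53/1938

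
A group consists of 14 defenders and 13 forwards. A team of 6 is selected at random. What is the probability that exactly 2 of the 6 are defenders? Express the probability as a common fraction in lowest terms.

The sample space is all 6-subsets of the 27: C(27,6) = 296010.
Selections with exactly 2 defenders: choose 2 of the 14 defenders and 4 of the 13 forwards, C(14,2)·C(13,4) = 91·715 = 65065.
Probability = 65065/296010 = 91/414.

91/414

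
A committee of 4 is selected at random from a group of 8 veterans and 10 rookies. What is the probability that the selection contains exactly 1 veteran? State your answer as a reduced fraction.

16/51

Total number of selections: C(18,4) = 3060.
Selections with exactly 1 veteran: choose 1 of the 8 veterans and 3 of the 10 rookies, C(8,1)·C(10,3) = 8·120 = 960.
Probability = 960/3060 = 16/51.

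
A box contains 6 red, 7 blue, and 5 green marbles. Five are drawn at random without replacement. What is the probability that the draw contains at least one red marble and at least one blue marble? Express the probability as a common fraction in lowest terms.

1045/1224

There are C(18,5) = 8568 possible draws.
By inclusion-exclusion on the complements, draws missing all red or all blue: C(12,5) + C(11,5) − C(5,5) = 792 + 462 − 1 = 1253.
So draws with at least one of each: 8568 − 1253 = 7315, probability 7315/8568 = 1045/1224.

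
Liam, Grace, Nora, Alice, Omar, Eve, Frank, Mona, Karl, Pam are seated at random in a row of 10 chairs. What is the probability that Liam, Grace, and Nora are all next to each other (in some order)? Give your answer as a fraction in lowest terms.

There are 10! = 3628800 arrangements.
Treat the three as one block: 8! placements × 3! orders within the block = 40320·6 = 241920.
Probability = 241920/3628800 = 1/15.

1/15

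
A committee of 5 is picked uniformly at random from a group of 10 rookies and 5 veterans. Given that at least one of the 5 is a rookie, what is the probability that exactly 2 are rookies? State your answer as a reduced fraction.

225/1501

Work in counts. Selections with at least one rookie: C(15,5) − C(5,5) = 3003 − 1 = 3002.
Of those, selections where exactly 2 are rookies: C(10,2)·C(5,3) = 45·10 = 450.
Conditional probability = 450/3002 = 225/1501.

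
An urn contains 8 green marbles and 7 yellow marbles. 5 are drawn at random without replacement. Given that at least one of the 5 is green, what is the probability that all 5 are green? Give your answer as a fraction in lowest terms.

4/213

Work in counts. Selections with at least one green: C(15,5) − C(7,5) = 3003 − 21 = 2982.
Of those, selections where all 5 are green: C(8,5) = 56.
Conditional probability = 56/2982 = 4/213.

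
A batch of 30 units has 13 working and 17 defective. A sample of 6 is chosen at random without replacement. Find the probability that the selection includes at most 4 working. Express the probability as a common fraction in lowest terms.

There are C(30,6) = 593775 ways to choose the 6.
Favorable selections (at most 4 working): C(13,0)·C(17,6) + C(13,1)·C(17,5) + C(13,2)·C(17,4) + C(13,3)·C(17,3) + C(13,4)·C(17,2) = 12376 + 80444 + 185640 + 194480 + 97240 = 570180.
Probability = 570180/593775 = 2924/3045.

2924/3045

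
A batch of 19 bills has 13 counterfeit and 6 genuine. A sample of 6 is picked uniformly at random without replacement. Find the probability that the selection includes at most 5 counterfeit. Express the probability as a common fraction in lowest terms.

Total selections: C(19,6) = 27132.
The complement is exactly 6 counterfeit: C(13,6)·C(6,0) = 1716.
Probability = 1 − 1716/27132 = 25416/27132 = 2118/2261.

2118/2261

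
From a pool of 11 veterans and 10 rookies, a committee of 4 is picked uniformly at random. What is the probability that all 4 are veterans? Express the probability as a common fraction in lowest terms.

There are C(21,4) = 5985 possible selections.
Selections with all veterans: C(11,4) = 330.
Probability = 330/5985 = 22/399.

22/399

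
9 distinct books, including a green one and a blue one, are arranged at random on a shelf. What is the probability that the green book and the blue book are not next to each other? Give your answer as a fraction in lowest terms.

7/9

There are 9! = 362880 arrangements.
Arrangements with the green book and the blue book adjacent: 2·8! = 80640.
So not adjacent: 362880 − 80640 = 282240, probability 282240/362880 = 7/9.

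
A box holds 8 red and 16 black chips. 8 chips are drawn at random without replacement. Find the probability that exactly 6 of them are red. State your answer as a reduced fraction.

1120/245157

The sample space is all 8-subsets of the 24: C(24,8) = 735471.
Selections with exactly 6 red: choose 6 of the 8 red and 2 of the 16 black, C(8,6)·C(16,2) = 28·120 = 3360.
Probability = 3360/735471 = 1120/245157.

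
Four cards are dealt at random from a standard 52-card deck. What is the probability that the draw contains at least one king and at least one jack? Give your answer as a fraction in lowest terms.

There are C(52,4) = 270725 possible draws.
By inclusion-exclusion on the complements, draws missing all kings or all jacks: C(48,4) + C(48,4) − C(44,4) = 194580 + 194580 − 135751 = 253409.
So draws with at least one of each: 270725 − 253409 = 17316, probability 17316/270725 = 1332/20825.

1332/20825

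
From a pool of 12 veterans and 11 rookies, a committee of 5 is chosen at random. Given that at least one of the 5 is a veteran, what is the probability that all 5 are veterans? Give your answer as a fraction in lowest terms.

72/3017

Work in counts. Selections with at least one veteran: C(23,5) − C(11,5) = 33649 − 462 = 33187.
Of those, selections where all 5 are veterans: C(12,5) = 792.
Conditional probability = 792/33187 = 72/3017.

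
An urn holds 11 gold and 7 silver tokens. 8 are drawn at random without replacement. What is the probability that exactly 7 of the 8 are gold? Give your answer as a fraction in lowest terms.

Total number of selections: C(18,8) = 43758.
Selections with exactly 7 gold: choose 7 of the 11 gold and 1 of the 7 silver, C(11,7)·C(7,1) = 330·7 = 2310.
Probability = 2310/43758 = 35/663.

35/663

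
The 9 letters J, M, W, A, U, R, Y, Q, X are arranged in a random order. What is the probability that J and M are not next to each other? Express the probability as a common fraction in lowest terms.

There are 9! = 362880 arrangements.
Arrangements with J and M adjacent: 2·8! = 80640.
So not adjacent: 362880 − 80640 = 282240, probability 282240/362880 = 7/9.

7/9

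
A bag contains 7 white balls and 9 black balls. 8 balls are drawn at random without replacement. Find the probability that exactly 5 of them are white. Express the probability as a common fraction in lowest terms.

Total number of selections: C(16,8) = 12870.
Selections with exactly 5 white: choose 5 of the 7 white and 3 of the 9 black, C(7,5)·C(9,3) = 21·84 = 1764.
Probability = 1764/12870 = 98/715.

98/715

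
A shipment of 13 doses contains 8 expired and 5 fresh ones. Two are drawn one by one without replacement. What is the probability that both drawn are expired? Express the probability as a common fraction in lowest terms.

14/39

Multiply the conditional probabilities at each draw: 8/13 · 7/12 = 56/156 = 14/39.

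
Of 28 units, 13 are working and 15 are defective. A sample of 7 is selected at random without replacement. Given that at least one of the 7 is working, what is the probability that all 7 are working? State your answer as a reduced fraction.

4/2745

Work in counts. Selections with at least one working: C(28,7) − C(15,7) = 1184040 − 6435 = 1177605.
Of those, selections where all 7 are working: C(13,7) = 1716.
Conditional probability = 1716/1177605 = 4/2745.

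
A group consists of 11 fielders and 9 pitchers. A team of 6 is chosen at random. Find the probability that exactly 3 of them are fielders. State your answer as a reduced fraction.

231/646

There are C(20,6) = 38760 ways to choose 6 from 20.
Selections with exactly 3 fielders: choose 3 of the 11 fielders and 3 of the 9 pitchers, C(11,3)·C(9,3) = 165·84 = 13860.
Probability = 13860/38760 = 231/646.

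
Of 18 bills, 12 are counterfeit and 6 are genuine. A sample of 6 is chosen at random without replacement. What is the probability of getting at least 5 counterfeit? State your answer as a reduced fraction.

473/1547

Total selections: C(18,6) = 18564.
Favorable selections (at least 5 counterfeit): C(12,5)·C(6,1) + C(12,6)·C(6,0) = 4752 + 924 = 5676.
Probability = 5676/18564 = 473/1547.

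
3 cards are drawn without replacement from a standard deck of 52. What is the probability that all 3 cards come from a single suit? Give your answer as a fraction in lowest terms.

22/425

There are C(52,3) = 22100 possible 3-card hands.
Hands of one suit: 4 suits × C(13,3) = 4·286 = 1144.
Probability = 1144/22100 = 22/425.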